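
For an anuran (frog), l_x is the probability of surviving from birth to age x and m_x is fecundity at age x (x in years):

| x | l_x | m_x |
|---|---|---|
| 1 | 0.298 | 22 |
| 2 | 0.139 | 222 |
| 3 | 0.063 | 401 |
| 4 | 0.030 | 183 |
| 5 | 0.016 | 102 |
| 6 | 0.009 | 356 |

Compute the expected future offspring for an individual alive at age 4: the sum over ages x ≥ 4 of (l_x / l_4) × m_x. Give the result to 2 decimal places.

344.20

l_4 = 0.030. Conditional survival from age 4 to x is l_x / l_4.
  x=4: (0.030/0.030) × 183 = 183.0000
  x=5: (0.016/0.030) × 102 = 54.4000
  x=6: (0.009/0.030) × 356 = 106.8000
Sum = 183.0000 + 54.4000 + 106.8000 = 344.2000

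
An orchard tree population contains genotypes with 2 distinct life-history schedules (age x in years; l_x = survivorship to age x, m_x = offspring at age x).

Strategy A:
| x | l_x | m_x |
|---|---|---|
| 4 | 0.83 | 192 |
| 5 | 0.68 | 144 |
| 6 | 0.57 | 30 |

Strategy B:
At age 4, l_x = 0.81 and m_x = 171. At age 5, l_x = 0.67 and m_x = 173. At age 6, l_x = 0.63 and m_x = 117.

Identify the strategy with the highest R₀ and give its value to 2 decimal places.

Strategy A: R₀ = 0.83×192 + 0.68×144 + 0.57×30 = 274.3800
Strategy B: R₀ = 0.81×171 + 0.67×173 + 0.63×117 = 328.1300
Highest R₀: strategy B with 328.1300.

328.13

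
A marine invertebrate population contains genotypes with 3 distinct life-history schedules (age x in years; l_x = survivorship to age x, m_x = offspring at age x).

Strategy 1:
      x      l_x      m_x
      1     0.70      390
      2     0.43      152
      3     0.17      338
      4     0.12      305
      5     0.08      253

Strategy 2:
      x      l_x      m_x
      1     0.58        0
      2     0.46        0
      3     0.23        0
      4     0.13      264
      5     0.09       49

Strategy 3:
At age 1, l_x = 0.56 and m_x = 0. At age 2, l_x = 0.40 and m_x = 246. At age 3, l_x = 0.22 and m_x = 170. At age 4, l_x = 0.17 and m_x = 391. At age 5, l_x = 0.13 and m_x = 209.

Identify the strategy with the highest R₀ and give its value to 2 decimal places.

Strategy 1: R₀ = 0.70×390 + 0.43×152 + 0.17×338 + 0.12×305 + 0.08×253 = 452.6600
Strategy 2: R₀ = 0.58×0 + 0.46×0 + 0.23×0 + 0.13×264 + 0.09×49 = 38.7300
Strategy 3: R₀ = 0.56×0 + 0.40×246 + 0.22×170 + 0.17×391 + 0.13×209 = 229.4400
Highest R₀: strategy 1 with 452.6600.

452.66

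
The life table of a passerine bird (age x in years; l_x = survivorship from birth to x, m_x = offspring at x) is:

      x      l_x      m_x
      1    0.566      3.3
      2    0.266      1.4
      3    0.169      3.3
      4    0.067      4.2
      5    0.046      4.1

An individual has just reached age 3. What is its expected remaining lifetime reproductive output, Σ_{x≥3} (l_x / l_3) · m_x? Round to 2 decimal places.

l_3 = 0.169. Conditional survival from age 3 to x is l_x / l_3.
  x=3: (0.169/0.169) × 3.3 = 3.3000
  x=4: (0.067/0.169) × 4.2 = 1.6651
  x=5: (0.046/0.169) × 4.1 = 1.1160
Sum = 3.3000 + 1.6651 + 1.1160 = 6.0811

6.08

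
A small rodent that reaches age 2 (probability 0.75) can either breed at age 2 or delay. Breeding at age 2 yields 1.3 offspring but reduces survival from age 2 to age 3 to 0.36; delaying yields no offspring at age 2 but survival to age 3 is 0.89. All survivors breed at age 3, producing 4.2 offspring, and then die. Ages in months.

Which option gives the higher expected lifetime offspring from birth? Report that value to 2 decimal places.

2.80

breed at age 2: R₀ = 0.75 × (1.3 + 0.36 × 4.2) = 0.75 × 2.8120 = 2.1090
delay to age 3: R₀ = 0.75 × (0.89 × 4.2) = 0.75 × 3.7380 = 2.8035
Higher: delay to age 3 (2.8035).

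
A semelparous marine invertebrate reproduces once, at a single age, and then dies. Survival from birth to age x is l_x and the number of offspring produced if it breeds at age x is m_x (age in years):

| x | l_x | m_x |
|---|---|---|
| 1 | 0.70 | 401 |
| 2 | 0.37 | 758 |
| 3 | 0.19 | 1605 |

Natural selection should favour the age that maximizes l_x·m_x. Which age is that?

3

Expected offspring if breeding at age x = l_x × m_x:
  age 1: 0.70 × 401 = 280.700
  age 2: 0.37 × 758 = 280.460
  age 3: 0.19 × 1605 = 304.950
Maximum at age 3 (304.950).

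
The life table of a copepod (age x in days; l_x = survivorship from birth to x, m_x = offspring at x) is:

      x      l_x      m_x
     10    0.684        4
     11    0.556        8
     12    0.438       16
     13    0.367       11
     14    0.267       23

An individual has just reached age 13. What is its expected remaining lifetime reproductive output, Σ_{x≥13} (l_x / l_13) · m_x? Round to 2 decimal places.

l_13 = 0.367. Conditional survival from age 13 to x is l_x / l_13.
  x=13: (0.367/0.367) × 11 = 11.0000
  x=14: (0.267/0.367) × 23 = 16.7330
Sum = 11.0000 + 16.7330 = 27.7330

27.73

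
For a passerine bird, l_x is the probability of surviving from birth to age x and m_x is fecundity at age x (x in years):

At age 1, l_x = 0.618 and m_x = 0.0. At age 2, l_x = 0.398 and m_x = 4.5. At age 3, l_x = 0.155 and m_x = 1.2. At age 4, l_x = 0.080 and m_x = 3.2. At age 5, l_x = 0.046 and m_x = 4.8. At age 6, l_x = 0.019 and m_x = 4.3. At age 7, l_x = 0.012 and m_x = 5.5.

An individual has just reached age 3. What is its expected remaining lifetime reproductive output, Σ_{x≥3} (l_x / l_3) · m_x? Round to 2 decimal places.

l_3 = 0.155. Conditional survival from age 3 to x is l_x / l_3.
  x=3: (0.155/0.155) × 1.2 = 1.2000
  x=4: (0.080/0.155) × 3.2 = 1.6516
  x=5: (0.046/0.155) × 4.8 = 1.4245
  x=6: (0.019/0.155) × 4.3 = 0.5271
  x=7: (0.012/0.155) × 5.5 = 0.4258
Sum = 1.2000 + 1.6516 + 1.4245 + 0.5271 + 0.4258 = 5.2290

5.23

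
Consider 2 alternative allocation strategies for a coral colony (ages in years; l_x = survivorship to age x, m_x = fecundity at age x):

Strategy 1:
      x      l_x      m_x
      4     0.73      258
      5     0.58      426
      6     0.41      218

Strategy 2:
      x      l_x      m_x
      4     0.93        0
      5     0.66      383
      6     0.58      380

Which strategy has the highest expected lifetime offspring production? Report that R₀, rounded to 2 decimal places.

524.80

Strategy 1: R₀ = 0.73×258 + 0.58×426 + 0.41×218 = 524.8000
Strategy 2: R₀ = 0.93×0 + 0.66×383 + 0.58×380 = 473.1800
Highest R₀: strategy 1 with 524.8000.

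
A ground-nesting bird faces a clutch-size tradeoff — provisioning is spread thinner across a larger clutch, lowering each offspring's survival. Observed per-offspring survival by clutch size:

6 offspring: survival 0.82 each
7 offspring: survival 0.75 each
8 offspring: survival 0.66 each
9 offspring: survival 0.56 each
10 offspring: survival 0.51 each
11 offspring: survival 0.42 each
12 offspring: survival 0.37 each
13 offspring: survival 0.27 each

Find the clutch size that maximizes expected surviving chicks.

8

Expected surviving chicks = c × s(c):
  c=6: 6 × 0.82 = 4.920
  c=7: 7 × 0.75 = 5.250
  c=8: 8 × 0.66 = 5.280
  c=9: 9 × 0.56 = 5.040
  c=10: 10 × 0.51 = 5.100
  c=11: 11 × 0.42 = 4.620
  c=12: 12 × 0.37 = 4.440
  c=13: 13 × 0.27 = 3.510
Maximum at c = 8 (5.280 surviving chicks).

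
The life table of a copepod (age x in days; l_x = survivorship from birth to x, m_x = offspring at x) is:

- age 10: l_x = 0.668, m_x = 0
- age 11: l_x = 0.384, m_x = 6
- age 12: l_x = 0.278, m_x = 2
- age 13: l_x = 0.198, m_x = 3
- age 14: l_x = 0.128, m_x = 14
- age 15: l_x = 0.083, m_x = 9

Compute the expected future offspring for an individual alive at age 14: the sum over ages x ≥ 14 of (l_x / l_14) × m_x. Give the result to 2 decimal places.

19.84

l_14 = 0.128. Conditional survival from age 14 to x is l_x / l_14.
  x=14: (0.128/0.128) × 14 = 14.0000
  x=15: (0.083/0.128) × 9 = 5.8359
Sum = 14.0000 + 5.8359 = 19.8359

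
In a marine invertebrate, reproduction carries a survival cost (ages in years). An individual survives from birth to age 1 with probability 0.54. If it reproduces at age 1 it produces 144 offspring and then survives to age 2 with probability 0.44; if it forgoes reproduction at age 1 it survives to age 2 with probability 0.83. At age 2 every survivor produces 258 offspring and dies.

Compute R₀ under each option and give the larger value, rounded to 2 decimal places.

breed at age 1: R₀ = 0.54 × (144 + 0.44 × 258) = 0.54 × 257.5200 = 139.0608
delay to age 2: R₀ = 0.54 × (0.83 × 258) = 0.54 × 214.1400 = 115.6356
Higher: breed at age 1 (139.0608).

139.06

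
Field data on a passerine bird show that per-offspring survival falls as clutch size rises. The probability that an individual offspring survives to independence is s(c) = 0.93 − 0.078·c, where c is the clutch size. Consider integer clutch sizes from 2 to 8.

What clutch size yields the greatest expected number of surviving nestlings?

Expected surviving nestlings = c × s(c):
  c=2: 2 × 0.774 = 1.548
  c=3: 3 × 0.696 = 2.088
  c=4: 4 × 0.618 = 2.472
  c=5: 5 × 0.540 = 2.700
  c=6: 6 × 0.462 = 2.772
  c=7: 7 × 0.384 = 2.688
  c=8: 8 × 0.306 = 2.448
Maximum at c = 6 (2.772 surviving nestlings).

6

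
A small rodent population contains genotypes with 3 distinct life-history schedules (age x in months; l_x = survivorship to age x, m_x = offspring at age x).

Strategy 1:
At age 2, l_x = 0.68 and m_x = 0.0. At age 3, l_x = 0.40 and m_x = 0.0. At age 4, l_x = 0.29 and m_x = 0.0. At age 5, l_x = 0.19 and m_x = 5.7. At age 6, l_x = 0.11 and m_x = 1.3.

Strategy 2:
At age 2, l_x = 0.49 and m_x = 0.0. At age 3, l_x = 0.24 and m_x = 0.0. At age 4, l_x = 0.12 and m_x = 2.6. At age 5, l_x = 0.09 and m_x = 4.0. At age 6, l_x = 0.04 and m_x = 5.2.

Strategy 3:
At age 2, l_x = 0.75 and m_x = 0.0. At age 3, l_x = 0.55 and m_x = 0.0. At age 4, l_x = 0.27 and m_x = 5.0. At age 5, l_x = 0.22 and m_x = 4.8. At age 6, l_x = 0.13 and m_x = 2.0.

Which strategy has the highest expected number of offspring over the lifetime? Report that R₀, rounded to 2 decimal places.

Strategy 1: R₀ = 0.68×0.0 + 0.40×0.0 + 0.29×0.0 + 0.19×5.7 + 0.11×1.3 = 1.2260
Strategy 2: R₀ = 0.49×0.0 + 0.24×0.0 + 0.12×2.6 + 0.09×4.0 + 0.04×5.2 = 0.8800
Strategy 3: R₀ = 0.75×0.0 + 0.55×0.0 + 0.27×5.0 + 0.22×4.8 + 0.13×2.0 = 2.6660
Highest R₀: strategy 3 with 2.6660.

2.67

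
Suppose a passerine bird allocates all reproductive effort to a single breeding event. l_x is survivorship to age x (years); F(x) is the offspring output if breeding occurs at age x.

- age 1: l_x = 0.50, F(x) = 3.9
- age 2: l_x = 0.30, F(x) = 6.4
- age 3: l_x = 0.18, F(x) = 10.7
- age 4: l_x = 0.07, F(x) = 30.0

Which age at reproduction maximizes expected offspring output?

4

Expected offspring if breeding at age x = l_x × F(x):
  age 1: 0.50 × 3.9 = 1.950
  age 2: 0.30 × 6.4 = 1.920
  age 3: 0.18 × 10.7 = 1.926
  age 4: 0.07 × 30.0 = 2.100
Maximum at age 4 (2.100).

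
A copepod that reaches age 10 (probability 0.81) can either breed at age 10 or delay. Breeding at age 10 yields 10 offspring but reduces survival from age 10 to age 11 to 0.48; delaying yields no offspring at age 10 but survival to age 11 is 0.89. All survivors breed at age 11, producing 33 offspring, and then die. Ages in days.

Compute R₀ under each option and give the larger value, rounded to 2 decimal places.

23.79

breed at age 10: R₀ = 0.81 × (10 + 0.48 × 33) = 0.81 × 25.8400 = 20.9304
delay to age 11: R₀ = 0.81 × (0.89 × 33) = 0.81 × 29.3700 = 23.7897
Higher: delay to age 11 (23.7897).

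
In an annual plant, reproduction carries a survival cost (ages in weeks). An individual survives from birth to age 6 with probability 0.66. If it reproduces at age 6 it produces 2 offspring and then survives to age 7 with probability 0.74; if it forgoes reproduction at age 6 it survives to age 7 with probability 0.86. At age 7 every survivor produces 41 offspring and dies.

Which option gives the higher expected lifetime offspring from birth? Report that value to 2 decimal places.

breed at age 6: R₀ = 0.66 × (2 + 0.74 × 41) = 0.66 × 32.3400 = 21.3444
delay to age 7: R₀ = 0.66 × (0.86 × 41) = 0.66 × 35.2600 = 23.2716
Higher: delay to age 7 (23.2716).

23.27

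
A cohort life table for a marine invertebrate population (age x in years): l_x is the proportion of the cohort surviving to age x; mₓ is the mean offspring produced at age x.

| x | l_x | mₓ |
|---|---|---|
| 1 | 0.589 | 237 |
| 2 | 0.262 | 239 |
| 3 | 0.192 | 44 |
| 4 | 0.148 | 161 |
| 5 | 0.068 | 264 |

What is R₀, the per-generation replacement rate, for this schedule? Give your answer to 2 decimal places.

252.44

R₀ = Σ l_x mₓ:
  age 1: 0.589 × 237 = 139.5930
  age 2: 0.262 × 239 = 62.6180
  age 3: 0.192 × 44 = 8.4480
  age 4: 0.148 × 161 = 23.8280
  age 5: 0.068 × 264 = 17.9520
R₀ = 139.5930 + 62.6180 + 8.4480 + 23.8280 + 17.9520 = 252.4390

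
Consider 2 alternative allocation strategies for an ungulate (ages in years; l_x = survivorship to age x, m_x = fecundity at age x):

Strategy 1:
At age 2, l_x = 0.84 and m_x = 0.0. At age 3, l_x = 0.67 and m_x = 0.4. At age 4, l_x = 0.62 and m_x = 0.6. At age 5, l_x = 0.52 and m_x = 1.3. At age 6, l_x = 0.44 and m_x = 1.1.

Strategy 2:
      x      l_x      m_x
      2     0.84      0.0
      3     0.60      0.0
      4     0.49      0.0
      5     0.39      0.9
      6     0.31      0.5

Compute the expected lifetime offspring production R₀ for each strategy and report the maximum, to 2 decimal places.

Strategy 1: R₀ = 0.84×0.0 + 0.67×0.4 + 0.62×0.6 + 0.52×1.3 + 0.44×1.1 = 1.8000
Strategy 2: R₀ = 0.84×0.0 + 0.60×0.0 + 0.49×0.0 + 0.39×0.9 + 0.31×0.5 = 0.5060
Highest R₀: strategy 1 with 1.8000.

1.80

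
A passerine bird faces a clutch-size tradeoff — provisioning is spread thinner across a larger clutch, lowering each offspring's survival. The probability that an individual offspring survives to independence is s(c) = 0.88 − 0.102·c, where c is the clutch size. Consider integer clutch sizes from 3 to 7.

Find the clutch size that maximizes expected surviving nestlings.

Expected surviving nestlings = c × s(c):
  c=3: 3 × 0.574 = 1.722
  c=4: 4 × 0.472 = 1.888
  c=5: 5 × 0.370 = 1.850
  c=6: 6 × 0.268 = 1.608
  c=7: 7 × 0.166 = 1.162
Maximum at c = 4 (1.888 surviving nestlings).

4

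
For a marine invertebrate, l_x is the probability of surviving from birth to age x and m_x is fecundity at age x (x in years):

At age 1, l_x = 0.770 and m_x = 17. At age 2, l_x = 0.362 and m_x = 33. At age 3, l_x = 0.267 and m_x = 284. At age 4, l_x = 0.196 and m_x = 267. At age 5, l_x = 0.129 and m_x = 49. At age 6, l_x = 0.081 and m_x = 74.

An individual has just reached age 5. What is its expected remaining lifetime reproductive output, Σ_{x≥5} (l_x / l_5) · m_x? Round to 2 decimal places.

95.47

l_5 = 0.129. Conditional survival from age 5 to x is l_x / l_5.
  x=5: (0.129/0.129) × 49 = 49.0000
  x=6: (0.081/0.129) × 74 = 46.4651
Sum = 49.0000 + 46.4651 = 95.4651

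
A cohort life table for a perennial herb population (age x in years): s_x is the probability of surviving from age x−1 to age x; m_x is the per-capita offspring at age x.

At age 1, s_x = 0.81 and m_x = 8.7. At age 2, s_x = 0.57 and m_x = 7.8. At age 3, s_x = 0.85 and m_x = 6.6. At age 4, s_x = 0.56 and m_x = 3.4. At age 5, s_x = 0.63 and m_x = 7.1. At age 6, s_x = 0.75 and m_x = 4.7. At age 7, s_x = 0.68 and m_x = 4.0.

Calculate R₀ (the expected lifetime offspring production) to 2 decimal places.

15.74

Survivorship from birth: l_x = s_1·s_2·…·s_x.
  l_1 = 0.81000
  l_2 = 0.46170
  l_3 = 0.39244
  l_4 = 0.21977
  l_5 = 0.13845
  l_6 = 0.10384
  l_7 = 0.07061
R₀ = Σ l_x m_x:
  age 1: 0.81000 × 8.7 = 7.0470
  age 2: 0.46170 × 7.8 = 3.6013
  age 3: 0.39244 × 6.6 = 2.5901
  age 4: 0.21977 × 3.4 = 0.7472
  age 5: 0.13845 × 7.1 = 0.9830
  age 6: 0.10384 × 4.7 = 0.4880
  age 7: 0.07061 × 4.0 = 0.2824
R₀ = 7.0470 + 3.6013 + 2.5901 + 0.7472 + 0.9830 + 0.4880 + 0.2824 = 15.7391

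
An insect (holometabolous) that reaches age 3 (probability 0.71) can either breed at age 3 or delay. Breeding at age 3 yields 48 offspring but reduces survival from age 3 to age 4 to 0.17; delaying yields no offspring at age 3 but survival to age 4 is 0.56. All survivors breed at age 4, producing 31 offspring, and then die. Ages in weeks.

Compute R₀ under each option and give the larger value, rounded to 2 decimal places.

37.82

breed at age 3: R₀ = 0.71 × (48 + 0.17 × 31) = 0.71 × 53.2700 = 37.8217
delay to age 4: R₀ = 0.71 × (0.56 × 31) = 0.71 × 17.3600 = 12.3256
Higher: breed at age 3 (37.8217).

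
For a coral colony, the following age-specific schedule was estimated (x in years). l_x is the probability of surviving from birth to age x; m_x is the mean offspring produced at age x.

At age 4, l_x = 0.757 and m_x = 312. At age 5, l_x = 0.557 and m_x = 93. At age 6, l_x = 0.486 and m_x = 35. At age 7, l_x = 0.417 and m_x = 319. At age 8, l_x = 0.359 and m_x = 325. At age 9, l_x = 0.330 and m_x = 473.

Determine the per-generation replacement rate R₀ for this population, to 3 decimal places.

710.783

R₀ = Σ l_x m_x:
  age 4: 0.757 × 312 = 236.1840
  age 5: 0.557 × 93 = 51.8010
  age 6: 0.486 × 35 = 17.0100
  age 7: 0.417 × 319 = 133.0230
  age 8: 0.359 × 325 = 116.6750
  age 9: 0.330 × 473 = 156.0900
R₀ = 236.1840 + 51.8010 + 17.0100 + 133.0230 + 116.6750 + 156.0900 = 710.7830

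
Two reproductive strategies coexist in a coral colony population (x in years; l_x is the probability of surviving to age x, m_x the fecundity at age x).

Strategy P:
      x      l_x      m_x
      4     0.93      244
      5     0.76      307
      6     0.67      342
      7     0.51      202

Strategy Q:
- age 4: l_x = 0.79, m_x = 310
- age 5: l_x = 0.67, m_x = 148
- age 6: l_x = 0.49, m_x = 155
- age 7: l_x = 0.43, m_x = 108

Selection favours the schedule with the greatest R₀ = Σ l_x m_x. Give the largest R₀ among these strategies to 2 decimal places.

792.40

Strategy P: R₀ = 0.93×244 + 0.76×307 + 0.67×342 + 0.51×202 = 792.4000
Strategy Q: R₀ = 0.79×310 + 0.67×148 + 0.49×155 + 0.43×108 = 466.4500
Highest R₀: strategy P with 792.4000.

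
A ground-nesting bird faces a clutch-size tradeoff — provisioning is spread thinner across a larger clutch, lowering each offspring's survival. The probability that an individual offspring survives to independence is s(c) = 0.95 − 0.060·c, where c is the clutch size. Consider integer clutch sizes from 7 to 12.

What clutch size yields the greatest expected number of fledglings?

Expected fledglings = c × s(c):
  c=7: 7 × 0.530 = 3.710
  c=8: 8 × 0.470 = 3.760
  c=9: 9 × 0.410 = 3.690
  c=10: 10 × 0.350 = 3.500
  c=11: 11 × 0.290 = 3.190
  c=12: 12 × 0.230 = 2.760
Maximum at c = 8 (3.760 fledglings).

8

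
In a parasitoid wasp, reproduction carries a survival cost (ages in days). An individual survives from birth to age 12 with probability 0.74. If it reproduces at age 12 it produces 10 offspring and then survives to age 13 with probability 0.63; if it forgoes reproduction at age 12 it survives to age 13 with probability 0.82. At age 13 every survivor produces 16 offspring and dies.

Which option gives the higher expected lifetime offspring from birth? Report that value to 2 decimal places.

breed at age 12: R₀ = 0.74 × (10 + 0.63 × 16) = 0.74 × 20.0800 = 14.8592
delay to age 13: R₀ = 0.74 × (0.82 × 16) = 0.74 × 13.1200 = 9.7088
Higher: breed at age 12 (14.8592).

14.86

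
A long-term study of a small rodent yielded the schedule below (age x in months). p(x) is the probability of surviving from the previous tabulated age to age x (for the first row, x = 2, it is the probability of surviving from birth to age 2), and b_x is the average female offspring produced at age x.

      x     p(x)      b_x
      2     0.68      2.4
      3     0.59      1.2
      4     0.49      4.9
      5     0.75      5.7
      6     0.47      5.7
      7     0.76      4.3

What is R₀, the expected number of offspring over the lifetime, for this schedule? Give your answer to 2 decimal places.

Survivorship from birth: l_x = p_2·p_3·…·p_x.
  l_2 = 0.68000
  l_3 = 0.40120
  l_4 = 0.19659
  l_5 = 0.14744
  l_6 = 0.06930
  l_7 = 0.05267
R₀ = Σ l_x b_x:
  age 2: 0.68000 × 2.4 = 1.6320
  age 3: 0.40120 × 1.2 = 0.4814
  age 4: 0.19659 × 4.9 = 0.9633
  age 5: 0.14744 × 5.7 = 0.8404
  age 6: 0.06930 × 5.7 = 0.3950
  age 7: 0.05267 × 4.3 = 0.2265
R₀ = 1.6320 + 0.4814 + 0.9633 + 0.8404 + 0.3950 + 0.2265 = 4.5386

4.54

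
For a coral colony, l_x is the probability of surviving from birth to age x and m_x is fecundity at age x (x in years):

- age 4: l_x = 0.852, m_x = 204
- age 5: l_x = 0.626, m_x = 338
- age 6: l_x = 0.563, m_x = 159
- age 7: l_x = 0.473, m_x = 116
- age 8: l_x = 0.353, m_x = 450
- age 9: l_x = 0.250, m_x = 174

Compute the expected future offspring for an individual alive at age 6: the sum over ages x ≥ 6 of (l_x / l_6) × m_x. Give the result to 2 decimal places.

l_6 = 0.563. Conditional survival from age 6 to x is l_x / l_6.
  x=6: (0.563/0.563) × 159 = 159.0000
  x=7: (0.473/0.563) × 116 = 97.4565
  x=8: (0.353/0.563) × 450 = 282.1492
  x=9: (0.250/0.563) × 174 = 77.2647
Sum = 159.0000 + 97.4565 + 282.1492 + 77.2647 = 615.8703

615.87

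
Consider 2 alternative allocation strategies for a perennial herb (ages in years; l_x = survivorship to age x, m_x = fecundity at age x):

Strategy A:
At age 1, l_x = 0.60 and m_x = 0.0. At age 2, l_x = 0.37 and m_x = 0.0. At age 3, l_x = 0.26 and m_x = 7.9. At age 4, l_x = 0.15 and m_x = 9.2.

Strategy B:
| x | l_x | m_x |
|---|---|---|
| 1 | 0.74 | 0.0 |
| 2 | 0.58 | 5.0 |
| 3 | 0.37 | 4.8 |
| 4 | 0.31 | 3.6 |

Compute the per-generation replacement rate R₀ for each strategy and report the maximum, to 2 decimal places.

Strategy A: R₀ = 0.60×0.0 + 0.37×0.0 + 0.26×7.9 + 0.15×9.2 = 3.4340
Strategy B: R₀ = 0.74×0.0 + 0.58×5.0 + 0.37×4.8 + 0.31×3.6 = 5.7920
Highest R₀: strategy B with 5.7920.

5.79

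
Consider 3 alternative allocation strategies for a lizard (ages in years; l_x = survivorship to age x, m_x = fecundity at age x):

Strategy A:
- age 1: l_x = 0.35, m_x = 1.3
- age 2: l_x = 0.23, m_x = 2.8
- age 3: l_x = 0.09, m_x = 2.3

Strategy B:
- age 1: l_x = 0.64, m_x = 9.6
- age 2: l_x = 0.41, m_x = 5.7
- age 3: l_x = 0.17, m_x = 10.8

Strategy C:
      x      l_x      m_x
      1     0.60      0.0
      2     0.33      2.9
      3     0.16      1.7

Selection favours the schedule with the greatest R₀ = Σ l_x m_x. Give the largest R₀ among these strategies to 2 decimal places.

10.32

Strategy A: R₀ = 0.35×1.3 + 0.23×2.8 + 0.09×2.3 = 1.3060
Strategy B: R₀ = 0.64×9.6 + 0.41×5.7 + 0.17×10.8 = 10.3170
Strategy C: R₀ = 0.60×0.0 + 0.33×2.9 + 0.16×1.7 = 1.2290
Highest R₀: strategy B with 10.3170.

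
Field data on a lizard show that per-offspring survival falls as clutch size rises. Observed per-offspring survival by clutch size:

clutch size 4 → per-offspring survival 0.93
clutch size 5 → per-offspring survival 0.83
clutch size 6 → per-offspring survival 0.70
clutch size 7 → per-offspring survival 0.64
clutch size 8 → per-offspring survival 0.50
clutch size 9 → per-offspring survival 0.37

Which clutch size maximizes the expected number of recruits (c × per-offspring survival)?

Expected recruits = c × s(c):
  c=4: 4 × 0.93 = 3.720
  c=5: 5 × 0.83 = 4.150
  c=6: 6 × 0.70 = 4.200
  c=7: 7 × 0.64 = 4.480
  c=8: 8 × 0.50 = 4.000
  c=9: 9 × 0.37 = 3.330
Maximum at c = 7 (4.480 recruits).

7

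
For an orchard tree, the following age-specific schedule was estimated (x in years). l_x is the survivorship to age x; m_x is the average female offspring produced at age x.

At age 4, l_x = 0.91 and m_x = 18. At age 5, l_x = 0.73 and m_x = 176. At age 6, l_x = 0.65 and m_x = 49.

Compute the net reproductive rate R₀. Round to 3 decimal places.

R₀ = Σ l_x m_x:
  age 4: 0.91 × 18 = 16.3800
  age 5: 0.73 × 176 = 128.4800
  age 6: 0.65 × 49 = 31.8500
R₀ = 16.3800 + 128.4800 + 31.8500 = 176.7100

176.710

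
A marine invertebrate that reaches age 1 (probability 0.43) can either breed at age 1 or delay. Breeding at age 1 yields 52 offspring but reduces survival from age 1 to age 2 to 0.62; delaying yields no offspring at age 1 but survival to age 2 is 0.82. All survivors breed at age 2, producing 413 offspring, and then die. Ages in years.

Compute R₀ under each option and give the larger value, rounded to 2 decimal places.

breed at age 1: R₀ = 0.43 × (52 + 0.62 × 413) = 0.43 × 308.0600 = 132.4658
delay to age 2: R₀ = 0.43 × (0.82 × 413) = 0.43 × 338.6600 = 145.6238
Higher: delay to age 2 (145.6238).

145.62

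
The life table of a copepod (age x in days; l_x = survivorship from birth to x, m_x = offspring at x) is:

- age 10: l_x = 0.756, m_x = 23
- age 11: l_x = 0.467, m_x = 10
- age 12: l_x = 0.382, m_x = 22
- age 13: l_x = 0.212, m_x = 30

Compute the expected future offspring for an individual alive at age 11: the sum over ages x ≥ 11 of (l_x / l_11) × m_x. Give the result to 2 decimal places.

l_11 = 0.467. Conditional survival from age 11 to x is l_x / l_11.
  x=11: (0.467/0.467) × 10 = 10.0000
  x=12: (0.382/0.467) × 22 = 17.9957
  x=13: (0.212/0.467) × 30 = 13.6188
Sum = 10.0000 + 17.9957 + 13.6188 = 41.6146

41.61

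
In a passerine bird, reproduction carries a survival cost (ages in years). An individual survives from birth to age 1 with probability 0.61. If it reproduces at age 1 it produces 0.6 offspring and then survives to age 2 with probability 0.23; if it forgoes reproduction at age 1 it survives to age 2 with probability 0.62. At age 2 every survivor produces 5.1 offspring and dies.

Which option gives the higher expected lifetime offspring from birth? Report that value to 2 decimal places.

1.93

breed at age 1: R₀ = 0.61 × (0.6 + 0.23 × 5.1) = 0.61 × 1.7730 = 1.0815
delay to age 2: R₀ = 0.61 × (0.62 × 5.1) = 0.61 × 3.1620 = 1.9288
Higher: delay to age 2 (1.9288).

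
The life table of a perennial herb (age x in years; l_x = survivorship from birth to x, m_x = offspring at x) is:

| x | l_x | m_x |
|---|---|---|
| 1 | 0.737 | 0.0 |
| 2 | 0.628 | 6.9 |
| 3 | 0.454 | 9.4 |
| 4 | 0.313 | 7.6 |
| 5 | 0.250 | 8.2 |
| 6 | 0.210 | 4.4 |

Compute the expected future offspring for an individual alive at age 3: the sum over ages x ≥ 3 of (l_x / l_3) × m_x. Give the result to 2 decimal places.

l_3 = 0.454. Conditional survival from age 3 to x is l_x / l_3.
  x=3: (0.454/0.454) × 9.4 = 9.4000
  x=4: (0.313/0.454) × 7.6 = 5.2396
  x=5: (0.250/0.454) × 8.2 = 4.5154
  x=6: (0.210/0.454) × 4.4 = 2.0352
Sum = 9.4000 + 5.2396 + 4.5154 + 2.0352 = 21.1903

21.19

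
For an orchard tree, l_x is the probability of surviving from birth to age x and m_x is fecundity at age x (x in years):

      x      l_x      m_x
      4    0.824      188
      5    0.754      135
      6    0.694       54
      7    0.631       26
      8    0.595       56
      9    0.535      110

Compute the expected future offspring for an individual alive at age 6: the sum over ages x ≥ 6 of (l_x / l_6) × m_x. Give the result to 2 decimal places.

l_6 = 0.694. Conditional survival from age 6 to x is l_x / l_6.
  x=6: (0.694/0.694) × 54 = 54.0000
  x=7: (0.631/0.694) × 26 = 23.6398
  x=8: (0.595/0.694) × 56 = 48.0115
  x=9: (0.535/0.694) × 110 = 84.7983
Sum = 54.0000 + 23.6398 + 48.0115 + 84.7983 = 210.4496

210.45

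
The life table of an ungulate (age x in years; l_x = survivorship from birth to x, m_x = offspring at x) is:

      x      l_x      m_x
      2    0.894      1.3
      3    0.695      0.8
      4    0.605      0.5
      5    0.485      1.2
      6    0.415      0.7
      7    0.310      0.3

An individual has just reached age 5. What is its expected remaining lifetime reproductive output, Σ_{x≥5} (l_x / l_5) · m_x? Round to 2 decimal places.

1.99

l_5 = 0.485. Conditional survival from age 5 to x is l_x / l_5.
  x=5: (0.485/0.485) × 1.2 = 1.2000
  x=6: (0.415/0.485) × 0.7 = 0.5990
  x=7: (0.310/0.485) × 0.3 = 0.1918
Sum = 1.2000 + 0.5990 + 0.1918 = 1.9907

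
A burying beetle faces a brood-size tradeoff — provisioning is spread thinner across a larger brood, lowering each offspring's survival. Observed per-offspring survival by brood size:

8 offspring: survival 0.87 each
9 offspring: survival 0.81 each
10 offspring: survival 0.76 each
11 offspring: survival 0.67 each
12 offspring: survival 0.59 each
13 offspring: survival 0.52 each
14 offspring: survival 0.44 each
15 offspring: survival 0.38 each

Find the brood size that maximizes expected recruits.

Expected recruits = c × s(c):
  c=8: 8 × 0.87 = 6.960
  c=9: 9 × 0.81 = 7.290
  c=10: 10 × 0.76 = 7.600
  c=11: 11 × 0.67 = 7.370
  c=12: 12 × 0.59 = 7.080
  c=13: 13 × 0.52 = 6.760
  c=14: 14 × 0.44 = 6.160
  c=15: 15 × 0.38 = 5.700
Maximum at c = 10 (7.600 recruits).

10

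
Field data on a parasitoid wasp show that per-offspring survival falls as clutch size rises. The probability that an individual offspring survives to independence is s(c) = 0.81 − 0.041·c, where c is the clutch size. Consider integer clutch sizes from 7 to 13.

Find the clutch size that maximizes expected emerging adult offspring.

10

Expected emerging adult offspring = c × s(c):
  c=7: 7 × 0.523 = 3.661
  c=8: 8 × 0.482 = 3.856
  c=9: 9 × 0.441 = 3.969
  c=10: 10 × 0.400 = 4.000
  c=11: 11 × 0.359 = 3.949
  c=12: 12 × 0.318 = 3.816
  c=13: 13 × 0.277 = 3.601
Maximum at c = 10 (4.000 emerging adult offspring).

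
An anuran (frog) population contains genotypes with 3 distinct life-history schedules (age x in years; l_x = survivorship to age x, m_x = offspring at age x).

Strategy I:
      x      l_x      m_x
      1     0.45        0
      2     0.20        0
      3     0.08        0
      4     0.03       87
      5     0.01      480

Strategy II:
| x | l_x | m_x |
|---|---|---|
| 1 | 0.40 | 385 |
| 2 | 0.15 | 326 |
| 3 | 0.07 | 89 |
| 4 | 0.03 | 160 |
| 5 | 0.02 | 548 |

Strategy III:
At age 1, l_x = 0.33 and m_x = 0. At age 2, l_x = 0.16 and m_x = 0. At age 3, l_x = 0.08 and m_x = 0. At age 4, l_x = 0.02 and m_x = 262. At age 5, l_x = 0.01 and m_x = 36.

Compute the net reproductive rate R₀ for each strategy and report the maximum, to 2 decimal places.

224.89

Strategy I: R₀ = 0.45×0 + 0.20×0 + 0.08×0 + 0.03×87 + 0.01×480 = 7.4100
Strategy II: R₀ = 0.40×385 + 0.15×326 + 0.07×89 + 0.03×160 + 0.02×548 = 224.8900
Strategy III: R₀ = 0.33×0 + 0.16×0 + 0.08×0 + 0.02×262 + 0.01×36 = 5.6000
Highest R₀: strategy II with 224.8900.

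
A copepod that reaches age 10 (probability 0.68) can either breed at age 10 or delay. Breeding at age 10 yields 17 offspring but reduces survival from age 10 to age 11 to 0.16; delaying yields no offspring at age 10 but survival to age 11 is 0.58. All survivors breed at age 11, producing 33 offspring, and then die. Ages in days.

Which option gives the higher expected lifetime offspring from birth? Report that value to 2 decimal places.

15.15

breed at age 10: R₀ = 0.68 × (17 + 0.16 × 33) = 0.68 × 22.2800 = 15.1504
delay to age 11: R₀ = 0.68 × (0.58 × 33) = 0.68 × 19.1400 = 13.0152
Higher: breed at age 10 (15.1504).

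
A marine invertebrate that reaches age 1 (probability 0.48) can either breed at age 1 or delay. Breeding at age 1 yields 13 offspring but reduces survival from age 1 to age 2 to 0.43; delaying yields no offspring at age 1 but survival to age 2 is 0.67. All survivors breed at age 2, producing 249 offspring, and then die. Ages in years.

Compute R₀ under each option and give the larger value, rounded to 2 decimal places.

breed at age 1: R₀ = 0.48 × (13 + 0.43 × 249) = 0.48 × 120.0700 = 57.6336
delay to age 2: R₀ = 0.48 × (0.67 × 249) = 0.48 × 166.8300 = 80.0784
Higher: delay to age 2 (80.0784).

80.08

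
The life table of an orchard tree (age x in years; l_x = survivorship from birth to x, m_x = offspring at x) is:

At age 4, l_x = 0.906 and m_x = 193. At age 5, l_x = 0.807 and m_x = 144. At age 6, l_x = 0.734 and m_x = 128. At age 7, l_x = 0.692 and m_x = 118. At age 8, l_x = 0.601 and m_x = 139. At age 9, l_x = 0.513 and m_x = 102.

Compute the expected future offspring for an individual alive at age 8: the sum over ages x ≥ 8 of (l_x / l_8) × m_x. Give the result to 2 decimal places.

l_8 = 0.601. Conditional survival from age 8 to x is l_x / l_8.
  x=8: (0.601/0.601) × 139 = 139.0000
  x=9: (0.513/0.601) × 102 = 87.0649
Sum = 139.0000 + 87.0649 = 226.0649

226.06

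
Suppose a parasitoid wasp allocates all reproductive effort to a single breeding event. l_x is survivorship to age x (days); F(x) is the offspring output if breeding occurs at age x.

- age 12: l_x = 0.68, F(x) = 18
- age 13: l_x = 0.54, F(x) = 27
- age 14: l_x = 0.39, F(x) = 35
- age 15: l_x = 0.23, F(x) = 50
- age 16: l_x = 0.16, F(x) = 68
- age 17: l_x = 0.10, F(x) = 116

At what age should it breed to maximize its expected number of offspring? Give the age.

Expected offspring if breeding at age x = l_x × F(x):
  age 12: 0.68 × 18 = 12.240
  age 13: 0.54 × 27 = 14.580
  age 14: 0.39 × 35 = 13.650
  age 15: 0.23 × 50 = 11.500
  age 16: 0.16 × 68 = 10.880
  age 17: 0.10 × 116 = 11.600
Maximum at age 13 (14.580).

13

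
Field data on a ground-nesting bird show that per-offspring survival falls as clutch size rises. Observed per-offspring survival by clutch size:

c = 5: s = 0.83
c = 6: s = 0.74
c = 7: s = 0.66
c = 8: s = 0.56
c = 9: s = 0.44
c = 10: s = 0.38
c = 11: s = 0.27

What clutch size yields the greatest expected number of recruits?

Expected recruits = c × s(c):
  c=5: 5 × 0.83 = 4.150
  c=6: 6 × 0.74 = 4.440
  c=7: 7 × 0.66 = 4.620
  c=8: 8 × 0.56 = 4.480
  c=9: 9 × 0.44 = 3.960
  c=10: 10 × 0.38 = 3.800
  c=11: 11 × 0.27 = 2.970
Maximum at c = 7 (4.620 recruits).

7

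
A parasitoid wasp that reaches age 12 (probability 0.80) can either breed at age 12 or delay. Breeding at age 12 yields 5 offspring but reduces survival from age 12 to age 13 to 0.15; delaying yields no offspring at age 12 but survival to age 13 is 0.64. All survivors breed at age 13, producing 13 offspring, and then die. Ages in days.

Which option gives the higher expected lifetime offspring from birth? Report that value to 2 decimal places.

breed at age 12: R₀ = 0.80 × (5 + 0.15 × 13) = 0.80 × 6.9500 = 5.5600
delay to age 13: R₀ = 0.80 × (0.64 × 13) = 0.80 × 8.3200 = 6.6560
Higher: delay to age 13 (6.6560).

6.66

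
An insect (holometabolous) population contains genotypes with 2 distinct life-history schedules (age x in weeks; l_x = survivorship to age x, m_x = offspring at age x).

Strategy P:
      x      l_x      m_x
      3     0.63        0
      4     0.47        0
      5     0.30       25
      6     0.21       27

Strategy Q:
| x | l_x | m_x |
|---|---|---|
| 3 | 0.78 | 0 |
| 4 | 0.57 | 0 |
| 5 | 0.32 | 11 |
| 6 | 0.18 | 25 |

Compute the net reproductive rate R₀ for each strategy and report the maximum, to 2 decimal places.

13.17

Strategy P: R₀ = 0.63×0 + 0.47×0 + 0.30×25 + 0.21×27 = 13.1700
Strategy Q: R₀ = 0.78×0 + 0.57×0 + 0.32×11 + 0.18×25 = 8.0200
Highest R₀: strategy P with 13.1700.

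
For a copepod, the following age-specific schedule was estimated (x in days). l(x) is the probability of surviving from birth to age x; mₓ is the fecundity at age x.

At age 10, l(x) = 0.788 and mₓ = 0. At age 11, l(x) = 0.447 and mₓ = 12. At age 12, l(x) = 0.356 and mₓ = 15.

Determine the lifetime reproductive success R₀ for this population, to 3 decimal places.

10.704

R₀ = Σ l(x) mₓ:
  age 10: 0.788 × 0 = 0.0000
  age 11: 0.447 × 12 = 5.3640
  age 12: 0.356 × 15 = 5.3400
R₀ = 0.0000 + 5.3640 + 5.3400 = 10.7040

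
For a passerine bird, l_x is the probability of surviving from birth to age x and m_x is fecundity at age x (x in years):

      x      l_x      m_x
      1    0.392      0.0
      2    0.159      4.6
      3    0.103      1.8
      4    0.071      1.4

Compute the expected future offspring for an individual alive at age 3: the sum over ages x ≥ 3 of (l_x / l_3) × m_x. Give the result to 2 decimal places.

l_3 = 0.103. Conditional survival from age 3 to x is l_x / l_3.
  x=3: (0.103/0.103) × 1.8 = 1.8000
  x=4: (0.071/0.103) × 1.4 = 0.9650
Sum = 1.8000 + 0.9650 = 2.7650

2.77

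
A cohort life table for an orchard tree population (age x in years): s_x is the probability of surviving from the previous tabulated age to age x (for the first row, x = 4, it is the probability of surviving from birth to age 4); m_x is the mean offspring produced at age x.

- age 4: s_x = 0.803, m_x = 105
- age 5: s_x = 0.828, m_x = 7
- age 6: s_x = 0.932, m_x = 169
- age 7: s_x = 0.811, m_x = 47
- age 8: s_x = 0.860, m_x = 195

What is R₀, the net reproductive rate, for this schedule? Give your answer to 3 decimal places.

Survivorship from birth: l_x = s_4·s_5·…·s_x.
  l_4 = 0.80300
  l_5 = 0.66488
  l_6 = 0.61967
  l_7 = 0.50255
  l_8 = 0.43220
R₀ = Σ l_x m_x:
  age 4: 0.80300 × 105 = 84.3150
  age 5: 0.66488 × 7 = 4.6542
  age 6: 0.61967 × 169 = 104.7242
  age 7: 0.50255 × 47 = 23.6199
  age 8: 0.43220 × 195 = 84.2790
R₀ = 84.3150 + 4.6542 + 104.7242 + 23.6199 + 84.2790 = 301.5922

301.592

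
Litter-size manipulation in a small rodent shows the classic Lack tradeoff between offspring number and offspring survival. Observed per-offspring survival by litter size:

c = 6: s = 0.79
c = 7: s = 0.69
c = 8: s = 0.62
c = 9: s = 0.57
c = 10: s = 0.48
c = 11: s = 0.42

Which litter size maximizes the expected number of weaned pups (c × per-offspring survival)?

9

Expected weaned pups = c × s(c):
  c=6: 6 × 0.79 = 4.740
  c=7: 7 × 0.69 = 4.830
  c=8: 8 × 0.62 = 4.960
  c=9: 9 × 0.57 = 5.130
  c=10: 10 × 0.48 = 4.800
  c=11: 11 × 0.42 = 4.620
Maximum at c = 9 (5.130 weaned pups).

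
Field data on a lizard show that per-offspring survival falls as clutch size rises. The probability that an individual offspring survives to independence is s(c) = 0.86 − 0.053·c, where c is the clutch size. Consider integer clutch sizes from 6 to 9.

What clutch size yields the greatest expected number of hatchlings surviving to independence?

Expected hatchlings surviving to independence = c × s(c):
  c=6: 6 × 0.542 = 3.252
  c=7: 7 × 0.489 = 3.423
  c=8: 8 × 0.436 = 3.488
  c=9: 9 × 0.383 = 3.447
Maximum at c = 8 (3.488 hatchlings surviving to independence).

8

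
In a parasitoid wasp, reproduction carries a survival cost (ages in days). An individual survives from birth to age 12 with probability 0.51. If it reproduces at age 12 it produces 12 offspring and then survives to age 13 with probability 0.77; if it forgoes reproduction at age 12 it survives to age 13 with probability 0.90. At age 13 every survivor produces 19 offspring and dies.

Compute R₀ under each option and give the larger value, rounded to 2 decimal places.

13.58

breed at age 12: R₀ = 0.51 × (12 + 0.77 × 19) = 0.51 × 26.6300 = 13.5813
delay to age 13: R₀ = 0.51 × (0.90 × 19) = 0.51 × 17.1000 = 8.7210
Higher: breed at age 12 (13.5813).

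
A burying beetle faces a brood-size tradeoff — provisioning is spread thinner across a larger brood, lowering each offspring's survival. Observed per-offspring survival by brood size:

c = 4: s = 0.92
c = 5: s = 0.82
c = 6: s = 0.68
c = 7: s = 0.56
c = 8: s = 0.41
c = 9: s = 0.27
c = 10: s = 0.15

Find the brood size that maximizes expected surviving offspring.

Expected surviving offspring = c × s(c):
  c=4: 4 × 0.92 = 3.680
  c=5: 5 × 0.82 = 4.100
  c=6: 6 × 0.68 = 4.080
  c=7: 7 × 0.56 = 3.920
  c=8: 8 × 0.41 = 3.280
  c=9: 9 × 0.27 = 2.430
  c=10: 10 × 0.15 = 1.500
Maximum at c = 5 (4.100 surviving offspring).

5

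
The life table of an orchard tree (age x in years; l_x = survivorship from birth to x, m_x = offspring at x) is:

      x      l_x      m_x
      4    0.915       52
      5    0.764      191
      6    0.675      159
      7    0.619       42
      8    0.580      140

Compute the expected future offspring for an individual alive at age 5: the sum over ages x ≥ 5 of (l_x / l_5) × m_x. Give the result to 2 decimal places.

l_5 = 0.764. Conditional survival from age 5 to x is l_x / l_5.
  x=5: (0.764/0.764) × 191 = 191.0000
  x=6: (0.675/0.764) × 159 = 140.4777
  x=7: (0.619/0.764) × 42 = 34.0288
  x=8: (0.580/0.764) × 140 = 106.2827
Sum = 191.0000 + 140.4777 + 34.0288 + 106.2827 = 471.7893

471.79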